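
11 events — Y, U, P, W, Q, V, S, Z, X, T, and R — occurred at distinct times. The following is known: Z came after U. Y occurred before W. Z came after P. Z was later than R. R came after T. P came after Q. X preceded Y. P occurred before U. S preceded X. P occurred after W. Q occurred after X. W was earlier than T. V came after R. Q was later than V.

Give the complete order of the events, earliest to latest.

S, X, Y, W, T, R, V, Q, P, U, Z

The constraints fix every adjacent pair, so only one ordering works:
S → X → Y → W → T → R → V → Q → P → U → Z.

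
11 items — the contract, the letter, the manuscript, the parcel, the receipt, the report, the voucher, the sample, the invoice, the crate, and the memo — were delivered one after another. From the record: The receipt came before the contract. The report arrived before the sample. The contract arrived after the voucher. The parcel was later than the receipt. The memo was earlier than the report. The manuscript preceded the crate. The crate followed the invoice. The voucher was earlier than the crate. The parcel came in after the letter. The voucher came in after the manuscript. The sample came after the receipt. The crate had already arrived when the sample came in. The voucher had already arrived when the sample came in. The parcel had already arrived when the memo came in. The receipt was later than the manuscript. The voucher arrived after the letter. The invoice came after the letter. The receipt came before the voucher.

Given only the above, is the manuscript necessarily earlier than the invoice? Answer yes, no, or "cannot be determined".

cannot be determined

No chain of stated constraints runs from the manuscript to the invoice, and none runs from the invoice to the manuscript either.
So the relative order of the manuscript and the invoice is not fixed by the given facts.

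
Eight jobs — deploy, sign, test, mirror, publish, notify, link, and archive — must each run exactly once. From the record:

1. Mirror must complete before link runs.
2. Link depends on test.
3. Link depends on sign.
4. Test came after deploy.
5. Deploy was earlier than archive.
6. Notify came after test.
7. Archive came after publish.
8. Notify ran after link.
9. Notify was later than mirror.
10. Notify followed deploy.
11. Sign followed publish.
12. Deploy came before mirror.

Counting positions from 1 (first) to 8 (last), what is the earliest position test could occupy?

2

Deploy must come before test — 1 forced predecessor.
Nothing else is forced ahead of test, so its earliest slot is position 1 + 1 = 2.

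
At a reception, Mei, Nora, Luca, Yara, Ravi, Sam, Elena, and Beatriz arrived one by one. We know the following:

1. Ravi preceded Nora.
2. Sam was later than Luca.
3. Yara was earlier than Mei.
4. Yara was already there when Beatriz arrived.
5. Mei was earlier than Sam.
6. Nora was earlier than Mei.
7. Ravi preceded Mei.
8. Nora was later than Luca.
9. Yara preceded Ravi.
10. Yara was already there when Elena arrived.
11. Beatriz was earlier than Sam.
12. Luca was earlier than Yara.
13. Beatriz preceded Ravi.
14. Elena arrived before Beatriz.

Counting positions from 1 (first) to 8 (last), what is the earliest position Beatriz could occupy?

Elena, Luca, and Yara must all come before Beatriz — 3 forced predecessors.
Nothing else is forced ahead of Beatriz, so their earliest slot is position 3 + 1 = 4.

4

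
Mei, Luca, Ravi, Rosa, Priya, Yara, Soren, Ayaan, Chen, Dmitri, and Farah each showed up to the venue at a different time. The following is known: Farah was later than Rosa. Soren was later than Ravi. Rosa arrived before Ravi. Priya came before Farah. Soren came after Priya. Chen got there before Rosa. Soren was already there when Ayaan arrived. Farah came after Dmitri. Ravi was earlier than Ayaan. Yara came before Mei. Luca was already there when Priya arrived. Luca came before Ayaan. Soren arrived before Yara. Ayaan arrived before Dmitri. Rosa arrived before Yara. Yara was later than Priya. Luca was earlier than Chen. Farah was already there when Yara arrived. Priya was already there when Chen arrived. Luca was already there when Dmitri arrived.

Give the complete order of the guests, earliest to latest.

The constraints fix every adjacent pair, so only one ordering works:
Luca → Priya → Chen → Rosa → Ravi → Soren → Ayaan → Dmitri → Farah → Yara → Mei.

Luca, Priya, Chen, Rosa, Ravi, Soren, Ayaan, Dmitri, Farah, Yara, Mei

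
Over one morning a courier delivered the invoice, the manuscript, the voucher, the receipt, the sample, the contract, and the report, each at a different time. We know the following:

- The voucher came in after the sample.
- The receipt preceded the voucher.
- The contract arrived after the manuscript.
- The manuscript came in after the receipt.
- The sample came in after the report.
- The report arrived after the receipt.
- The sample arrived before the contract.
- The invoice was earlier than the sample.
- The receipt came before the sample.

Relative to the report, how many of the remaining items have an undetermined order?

2

Forced before the report: the receipt; forced after the report: the contract, the sample, and the voucher.
That leaves the invoice and the manuscript with no forced order relative to the report — 2.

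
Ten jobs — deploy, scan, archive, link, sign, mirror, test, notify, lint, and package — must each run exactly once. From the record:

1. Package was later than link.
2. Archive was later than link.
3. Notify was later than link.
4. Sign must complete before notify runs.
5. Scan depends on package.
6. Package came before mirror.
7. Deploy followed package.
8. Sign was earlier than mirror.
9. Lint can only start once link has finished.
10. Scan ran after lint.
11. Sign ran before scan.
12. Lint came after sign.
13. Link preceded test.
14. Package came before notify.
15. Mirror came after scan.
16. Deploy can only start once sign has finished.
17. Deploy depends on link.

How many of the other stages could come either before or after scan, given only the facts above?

4

Forced before scan: link, lint, package, and sign; forced after scan: mirror.
That leaves archive, deploy, notify, and test with no forced order relative to scan — 4.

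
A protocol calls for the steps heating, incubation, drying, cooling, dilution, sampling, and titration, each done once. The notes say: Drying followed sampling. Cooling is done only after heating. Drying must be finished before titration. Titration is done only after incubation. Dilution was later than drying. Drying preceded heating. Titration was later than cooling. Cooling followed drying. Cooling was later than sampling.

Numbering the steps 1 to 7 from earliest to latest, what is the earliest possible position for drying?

Sampling must come before drying — 1 forced predecessor.
Nothing else is forced ahead of drying, so its earliest slot is position 1 + 1 = 2.

2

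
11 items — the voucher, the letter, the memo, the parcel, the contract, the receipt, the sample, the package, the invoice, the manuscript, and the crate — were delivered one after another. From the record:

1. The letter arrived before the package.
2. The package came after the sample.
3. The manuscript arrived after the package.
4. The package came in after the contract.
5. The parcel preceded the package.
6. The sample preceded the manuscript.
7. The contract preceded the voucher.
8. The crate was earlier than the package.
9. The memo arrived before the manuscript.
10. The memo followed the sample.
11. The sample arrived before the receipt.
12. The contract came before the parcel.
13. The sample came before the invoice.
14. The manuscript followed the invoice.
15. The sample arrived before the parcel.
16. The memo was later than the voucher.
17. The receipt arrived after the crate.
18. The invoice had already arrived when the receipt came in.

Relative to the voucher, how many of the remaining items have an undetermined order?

7

Forced before the voucher: the contract; forced after the voucher: the manuscript and the memo.
That leaves the crate, the invoice, the letter, the package, the parcel, the receipt, and the sample with no forced order relative to the voucher — 7.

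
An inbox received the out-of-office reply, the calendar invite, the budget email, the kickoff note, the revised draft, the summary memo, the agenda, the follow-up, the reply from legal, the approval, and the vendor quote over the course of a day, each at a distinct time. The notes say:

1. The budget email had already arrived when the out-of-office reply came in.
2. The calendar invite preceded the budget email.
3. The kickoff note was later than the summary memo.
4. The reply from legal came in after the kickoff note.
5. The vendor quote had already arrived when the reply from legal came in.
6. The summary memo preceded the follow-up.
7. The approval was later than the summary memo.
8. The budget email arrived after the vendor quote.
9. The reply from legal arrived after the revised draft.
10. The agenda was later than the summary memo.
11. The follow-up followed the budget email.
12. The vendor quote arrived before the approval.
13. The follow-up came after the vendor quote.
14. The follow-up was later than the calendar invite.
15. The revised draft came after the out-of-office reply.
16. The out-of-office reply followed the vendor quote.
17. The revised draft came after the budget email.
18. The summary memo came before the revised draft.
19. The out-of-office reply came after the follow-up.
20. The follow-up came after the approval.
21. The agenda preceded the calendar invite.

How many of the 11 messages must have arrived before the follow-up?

Directly stated before the follow-up: the approval, the budget email, the calendar invite, the summary memo, and the vendor quote.
The agenda reaches the follow-up via the agenda → the calendar invite → the follow-up.
No chain forces the revised draft (or any of the others) ahead of the follow-up.
That's the agenda, the approval, the budget email, the calendar invite, the summary memo, and the vendor quote — 6 in all.

6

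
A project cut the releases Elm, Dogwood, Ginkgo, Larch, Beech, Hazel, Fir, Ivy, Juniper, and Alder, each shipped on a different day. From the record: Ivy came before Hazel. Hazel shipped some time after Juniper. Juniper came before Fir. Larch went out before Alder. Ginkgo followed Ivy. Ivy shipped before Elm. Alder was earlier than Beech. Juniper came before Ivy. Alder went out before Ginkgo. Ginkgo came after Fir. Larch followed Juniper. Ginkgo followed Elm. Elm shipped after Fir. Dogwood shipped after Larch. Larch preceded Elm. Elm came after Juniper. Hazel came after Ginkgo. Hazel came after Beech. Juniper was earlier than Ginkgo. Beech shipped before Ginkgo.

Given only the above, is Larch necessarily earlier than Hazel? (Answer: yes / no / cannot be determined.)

Chain the constraints: Larch → Alder → Beech → Hazel. Each link is directly stated, so Larch comes before Hazel.

yes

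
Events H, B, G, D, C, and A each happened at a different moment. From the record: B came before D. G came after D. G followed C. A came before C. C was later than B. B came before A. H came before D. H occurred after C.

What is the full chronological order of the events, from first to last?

The constraints fix every adjacent pair, so only one ordering works:
B → A → C → H → D → G.

B, A, C, H, D, G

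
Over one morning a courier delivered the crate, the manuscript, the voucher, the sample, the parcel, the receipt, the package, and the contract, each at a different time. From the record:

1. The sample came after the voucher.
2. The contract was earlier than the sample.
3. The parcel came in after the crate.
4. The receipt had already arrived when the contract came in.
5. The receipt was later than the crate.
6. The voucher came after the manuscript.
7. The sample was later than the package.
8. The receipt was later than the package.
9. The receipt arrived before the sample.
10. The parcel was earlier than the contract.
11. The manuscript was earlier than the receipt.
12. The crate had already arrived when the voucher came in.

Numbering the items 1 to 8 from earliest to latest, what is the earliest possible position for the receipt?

4

The crate, the manuscript, and the package must all come before the receipt — 3 forced predecessors.
Nothing else is forced ahead of the receipt, so its earliest slot is position 3 + 1 = 4.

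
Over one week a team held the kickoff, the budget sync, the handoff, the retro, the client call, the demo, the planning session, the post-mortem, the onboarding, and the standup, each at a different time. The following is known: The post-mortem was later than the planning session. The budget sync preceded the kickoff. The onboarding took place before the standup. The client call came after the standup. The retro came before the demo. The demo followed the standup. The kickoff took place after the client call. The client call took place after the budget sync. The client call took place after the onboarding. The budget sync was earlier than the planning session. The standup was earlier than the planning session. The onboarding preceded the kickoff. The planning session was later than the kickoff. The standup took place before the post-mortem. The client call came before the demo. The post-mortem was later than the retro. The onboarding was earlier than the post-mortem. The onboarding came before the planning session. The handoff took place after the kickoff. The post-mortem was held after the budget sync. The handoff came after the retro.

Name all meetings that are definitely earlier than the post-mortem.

the budget sync, the client call, the kickoff, the onboarding, the planning session, the retro, the standup

Directly stated before the post-mortem: the budget sync, the onboarding, the planning session, the retro, and the standup.
The client call reaches the post-mortem via the client call → the kickoff → the planning session → the post-mortem.
The kickoff reaches the post-mortem via the kickoff → the planning session → the post-mortem.
No chain forces the demo (or any of the others) ahead of the post-mortem.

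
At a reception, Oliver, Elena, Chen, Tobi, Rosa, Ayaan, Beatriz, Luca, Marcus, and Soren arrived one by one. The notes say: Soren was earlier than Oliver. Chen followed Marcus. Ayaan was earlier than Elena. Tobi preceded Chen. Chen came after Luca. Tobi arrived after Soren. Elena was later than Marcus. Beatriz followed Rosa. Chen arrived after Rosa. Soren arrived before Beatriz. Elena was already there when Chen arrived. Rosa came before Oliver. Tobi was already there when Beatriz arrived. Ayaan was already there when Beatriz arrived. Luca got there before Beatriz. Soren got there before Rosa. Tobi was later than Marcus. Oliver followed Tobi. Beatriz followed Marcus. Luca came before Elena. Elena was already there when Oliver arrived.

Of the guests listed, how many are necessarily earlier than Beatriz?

Directly stated before Beatriz: Ayaan, Luca, Marcus, Rosa, Soren, and Tobi.
No chain forces Oliver (or any of the others) ahead of Beatriz.
That's Ayaan, Luca, Marcus, Rosa, Soren, and Tobi — 6 in all.

6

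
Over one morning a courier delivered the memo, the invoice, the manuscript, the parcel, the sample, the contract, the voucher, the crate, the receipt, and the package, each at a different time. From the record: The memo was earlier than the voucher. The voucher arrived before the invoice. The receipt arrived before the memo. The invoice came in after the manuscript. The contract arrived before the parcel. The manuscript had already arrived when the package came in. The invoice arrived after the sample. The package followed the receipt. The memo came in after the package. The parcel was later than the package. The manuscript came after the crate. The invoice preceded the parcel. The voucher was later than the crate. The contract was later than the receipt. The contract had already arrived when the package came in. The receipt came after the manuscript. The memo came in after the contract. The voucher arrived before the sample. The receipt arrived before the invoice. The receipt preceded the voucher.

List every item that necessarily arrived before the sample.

the contract, the crate, the manuscript, the memo, the package, the receipt, the voucher

Directly stated before the sample: the voucher.
The contract reaches the sample via the contract → the memo → the voucher → the sample.
The crate reaches the sample via the crate → the voucher → the sample.
The manuscript reaches the sample via the manuscript → the receipt → the voucher → the sample.
Likewise the memo, the package, and the receipt each reach the sample by chaining the stated constraints.
No chain forces the invoice (or any of the others) ahead of the sample.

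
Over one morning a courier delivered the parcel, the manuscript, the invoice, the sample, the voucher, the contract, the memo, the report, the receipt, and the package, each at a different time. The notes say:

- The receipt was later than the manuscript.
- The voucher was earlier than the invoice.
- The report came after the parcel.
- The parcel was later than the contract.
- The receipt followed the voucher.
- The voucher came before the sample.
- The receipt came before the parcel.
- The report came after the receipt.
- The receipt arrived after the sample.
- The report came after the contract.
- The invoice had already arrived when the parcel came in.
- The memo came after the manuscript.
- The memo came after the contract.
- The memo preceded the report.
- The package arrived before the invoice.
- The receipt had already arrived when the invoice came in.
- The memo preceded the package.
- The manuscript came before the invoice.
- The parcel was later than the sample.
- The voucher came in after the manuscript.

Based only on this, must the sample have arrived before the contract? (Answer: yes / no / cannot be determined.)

cannot be determined

No chain of stated constraints runs from the sample to the contract, and none runs from the contract to the sample either.
So the relative order of the sample and the contract is not fixed by the given facts.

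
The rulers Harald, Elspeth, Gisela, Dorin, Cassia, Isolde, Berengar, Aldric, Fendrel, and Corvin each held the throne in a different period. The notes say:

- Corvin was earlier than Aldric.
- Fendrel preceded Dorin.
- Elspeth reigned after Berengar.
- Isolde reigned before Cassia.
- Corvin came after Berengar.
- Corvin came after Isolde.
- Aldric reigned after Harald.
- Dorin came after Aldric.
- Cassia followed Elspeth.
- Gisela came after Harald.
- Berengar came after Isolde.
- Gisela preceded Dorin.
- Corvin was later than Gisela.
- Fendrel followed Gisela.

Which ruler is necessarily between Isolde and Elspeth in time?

Tracing the constraints gives Isolde → Berengar → Elspeth, so Berengar sits after Isolde and before Elspeth.
No other ruler is forced both after Isolde and before Elspeth.

Berengar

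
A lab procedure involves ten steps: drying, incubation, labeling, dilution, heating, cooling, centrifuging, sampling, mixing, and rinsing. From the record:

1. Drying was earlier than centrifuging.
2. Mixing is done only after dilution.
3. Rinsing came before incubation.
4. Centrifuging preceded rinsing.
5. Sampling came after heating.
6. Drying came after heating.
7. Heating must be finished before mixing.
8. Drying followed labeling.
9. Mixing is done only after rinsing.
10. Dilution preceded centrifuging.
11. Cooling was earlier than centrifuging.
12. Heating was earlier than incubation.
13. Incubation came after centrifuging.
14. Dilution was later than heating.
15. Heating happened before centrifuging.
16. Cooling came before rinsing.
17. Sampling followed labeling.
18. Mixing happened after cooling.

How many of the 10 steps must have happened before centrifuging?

5

Directly stated before centrifuging: cooling, dilution, drying, and heating.
Labeling reaches centrifuging via labeling → drying → centrifuging.
No chain forces rinsing (or any of the others) ahead of centrifuging.
That's cooling, dilution, drying, heating, and labeling — 5 in all.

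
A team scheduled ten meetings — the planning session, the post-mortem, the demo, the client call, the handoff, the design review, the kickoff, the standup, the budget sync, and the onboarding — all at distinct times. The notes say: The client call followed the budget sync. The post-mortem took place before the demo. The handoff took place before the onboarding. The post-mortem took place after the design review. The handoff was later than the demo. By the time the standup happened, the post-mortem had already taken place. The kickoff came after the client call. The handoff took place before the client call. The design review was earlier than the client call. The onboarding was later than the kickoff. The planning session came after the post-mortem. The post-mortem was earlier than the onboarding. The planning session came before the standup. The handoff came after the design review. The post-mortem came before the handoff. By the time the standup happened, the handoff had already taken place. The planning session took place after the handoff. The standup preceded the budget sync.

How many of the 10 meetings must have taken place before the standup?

Directly stated before the standup: the handoff, the planning session, and the post-mortem.
The demo reaches the standup via the demo → the handoff → the standup.
The design review reaches the standup via the design review → the post-mortem → the standup.
That's the demo, the design review, the handoff, the planning session, and the post-mortem — 5 in all.

5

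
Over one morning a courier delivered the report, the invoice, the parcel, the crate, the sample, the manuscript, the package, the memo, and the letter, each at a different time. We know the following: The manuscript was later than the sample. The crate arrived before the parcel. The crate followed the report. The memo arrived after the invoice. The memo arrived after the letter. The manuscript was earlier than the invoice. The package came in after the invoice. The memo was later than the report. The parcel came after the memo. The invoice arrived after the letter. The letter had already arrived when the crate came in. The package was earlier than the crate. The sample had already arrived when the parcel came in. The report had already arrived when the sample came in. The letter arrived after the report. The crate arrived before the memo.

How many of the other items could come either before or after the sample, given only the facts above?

1

Forced before the sample: the report; forced after the sample: the crate, the invoice, the manuscript, the memo, the package, and the parcel.
That leaves the letter with no forced order relative to the sample — 1.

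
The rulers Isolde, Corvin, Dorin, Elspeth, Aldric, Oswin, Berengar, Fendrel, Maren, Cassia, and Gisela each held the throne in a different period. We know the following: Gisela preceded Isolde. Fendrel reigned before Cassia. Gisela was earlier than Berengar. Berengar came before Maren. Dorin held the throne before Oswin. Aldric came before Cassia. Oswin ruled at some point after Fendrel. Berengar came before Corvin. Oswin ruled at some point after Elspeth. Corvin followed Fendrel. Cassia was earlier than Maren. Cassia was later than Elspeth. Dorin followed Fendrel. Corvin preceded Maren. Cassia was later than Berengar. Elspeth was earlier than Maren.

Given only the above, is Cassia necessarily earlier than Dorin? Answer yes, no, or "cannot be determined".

cannot be determined

No chain of stated constraints runs from Cassia to Dorin, and none runs from Dorin to Cassia either.
So the relative order of Cassia and Dorin is not fixed by the given facts.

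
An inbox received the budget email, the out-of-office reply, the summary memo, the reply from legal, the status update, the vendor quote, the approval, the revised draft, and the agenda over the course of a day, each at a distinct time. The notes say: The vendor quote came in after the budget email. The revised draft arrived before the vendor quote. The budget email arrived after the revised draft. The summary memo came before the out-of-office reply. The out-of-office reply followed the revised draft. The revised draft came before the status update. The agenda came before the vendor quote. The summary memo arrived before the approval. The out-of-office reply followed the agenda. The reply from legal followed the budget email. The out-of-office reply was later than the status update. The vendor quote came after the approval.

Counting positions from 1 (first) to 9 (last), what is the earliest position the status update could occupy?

The revised draft must come before the status update — 1 forced predecessor.
Nothing else is forced ahead of the status update, so its earliest slot is position 1 + 1 = 2.

2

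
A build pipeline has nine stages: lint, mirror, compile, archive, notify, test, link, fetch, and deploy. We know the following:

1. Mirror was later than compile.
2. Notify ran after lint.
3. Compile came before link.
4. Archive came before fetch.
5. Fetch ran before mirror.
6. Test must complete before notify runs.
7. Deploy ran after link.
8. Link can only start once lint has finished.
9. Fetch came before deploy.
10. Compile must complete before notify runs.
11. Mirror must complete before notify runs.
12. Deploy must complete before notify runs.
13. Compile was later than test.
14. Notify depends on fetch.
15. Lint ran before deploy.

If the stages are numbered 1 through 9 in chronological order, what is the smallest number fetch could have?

2

Archive must come before fetch — 1 forced predecessor.
Nothing else is forced ahead of fetch, so its earliest slot is position 1 + 1 = 2.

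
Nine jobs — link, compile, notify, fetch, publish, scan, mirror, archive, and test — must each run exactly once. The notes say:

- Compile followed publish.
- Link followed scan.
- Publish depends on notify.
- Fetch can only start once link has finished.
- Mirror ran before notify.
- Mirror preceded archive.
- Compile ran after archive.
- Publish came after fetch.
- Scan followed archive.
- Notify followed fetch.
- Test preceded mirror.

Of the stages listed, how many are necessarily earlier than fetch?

Directly stated before fetch: link.
Archive reaches fetch via archive → scan → link → fetch.
Mirror reaches fetch via mirror → archive → scan → link → fetch.
Scan reaches fetch via scan → link → fetch.
Likewise test reaches fetch by chaining the stated constraints.
That's archive, link, mirror, scan, and test — 5 in all.

5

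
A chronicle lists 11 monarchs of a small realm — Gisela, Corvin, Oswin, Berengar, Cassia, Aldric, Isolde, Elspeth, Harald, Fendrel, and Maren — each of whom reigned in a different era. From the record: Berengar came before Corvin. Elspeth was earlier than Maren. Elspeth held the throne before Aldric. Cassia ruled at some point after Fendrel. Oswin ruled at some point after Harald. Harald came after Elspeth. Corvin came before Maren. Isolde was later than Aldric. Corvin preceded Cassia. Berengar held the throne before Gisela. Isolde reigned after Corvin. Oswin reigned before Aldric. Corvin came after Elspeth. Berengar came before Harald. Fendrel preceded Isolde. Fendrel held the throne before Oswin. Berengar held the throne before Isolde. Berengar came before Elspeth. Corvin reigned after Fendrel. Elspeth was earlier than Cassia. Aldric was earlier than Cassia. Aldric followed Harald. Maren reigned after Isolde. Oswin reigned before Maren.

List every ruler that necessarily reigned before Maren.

Directly stated before Maren: Corvin, Elspeth, Isolde, and Oswin.
Aldric reaches Maren via Aldric → Isolde → Maren.
Berengar reaches Maren via Berengar → Elspeth → Maren.
Fendrel reaches Maren via Fendrel → Isolde → Maren.
Likewise Harald reaches Maren by chaining the stated constraints.

Aldric, Berengar, Corvin, Elspeth, Fendrel, Harald, Isolde, Oswin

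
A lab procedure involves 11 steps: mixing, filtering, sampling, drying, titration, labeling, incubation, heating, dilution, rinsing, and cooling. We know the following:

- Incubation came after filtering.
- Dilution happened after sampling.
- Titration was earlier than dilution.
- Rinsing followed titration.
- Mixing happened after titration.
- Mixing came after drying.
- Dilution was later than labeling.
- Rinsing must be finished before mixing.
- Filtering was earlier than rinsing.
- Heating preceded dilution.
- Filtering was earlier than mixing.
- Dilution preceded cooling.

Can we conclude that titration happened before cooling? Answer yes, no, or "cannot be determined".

Chain the constraints: titration → dilution → cooling. Each link is directly stated, so titration comes before cooling.

yes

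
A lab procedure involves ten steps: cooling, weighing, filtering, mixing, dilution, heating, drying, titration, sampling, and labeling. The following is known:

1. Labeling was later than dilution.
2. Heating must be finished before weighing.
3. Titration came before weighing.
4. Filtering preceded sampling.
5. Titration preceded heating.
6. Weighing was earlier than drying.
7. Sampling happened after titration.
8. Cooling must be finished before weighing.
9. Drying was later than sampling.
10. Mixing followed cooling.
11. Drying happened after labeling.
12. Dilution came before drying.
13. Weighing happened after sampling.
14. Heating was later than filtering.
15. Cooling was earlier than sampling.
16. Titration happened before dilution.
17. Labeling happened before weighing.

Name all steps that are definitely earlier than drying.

Directly stated before drying: dilution, labeling, sampling, and weighing.
Cooling reaches drying via cooling → weighing → drying.
Filtering reaches drying via filtering → sampling → drying.
Heating reaches drying via heating → weighing → drying.
Likewise titration reaches drying by chaining the stated constraints.
No chain forces mixing ahead of drying.

cooling, dilution, filtering, heating, labeling, sampling, titration, weighing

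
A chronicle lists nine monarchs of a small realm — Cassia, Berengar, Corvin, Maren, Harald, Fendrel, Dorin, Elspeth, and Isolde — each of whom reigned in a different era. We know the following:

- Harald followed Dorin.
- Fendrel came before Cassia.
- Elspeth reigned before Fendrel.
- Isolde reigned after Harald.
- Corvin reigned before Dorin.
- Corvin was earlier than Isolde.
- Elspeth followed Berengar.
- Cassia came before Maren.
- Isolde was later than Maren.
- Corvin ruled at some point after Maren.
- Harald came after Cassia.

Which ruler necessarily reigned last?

Isolde

Every other ruler has a chain of constraints placing them before Isolde, so Isolde is last.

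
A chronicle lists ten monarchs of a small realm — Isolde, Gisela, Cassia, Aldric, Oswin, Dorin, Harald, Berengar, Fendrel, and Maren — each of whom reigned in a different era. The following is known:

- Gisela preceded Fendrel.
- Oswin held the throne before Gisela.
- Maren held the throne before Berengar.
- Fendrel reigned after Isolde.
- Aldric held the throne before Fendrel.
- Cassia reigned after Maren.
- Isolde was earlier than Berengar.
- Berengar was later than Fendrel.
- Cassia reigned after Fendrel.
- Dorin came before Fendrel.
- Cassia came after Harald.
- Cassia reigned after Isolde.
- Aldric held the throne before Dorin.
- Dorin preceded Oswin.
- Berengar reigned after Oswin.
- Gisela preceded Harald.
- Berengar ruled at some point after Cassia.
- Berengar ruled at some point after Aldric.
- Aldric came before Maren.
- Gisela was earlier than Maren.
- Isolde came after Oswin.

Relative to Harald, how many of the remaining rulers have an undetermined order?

Forced before Harald: Aldric, Dorin, Gisela, and Oswin; forced after Harald: Berengar and Cassia.
That leaves Fendrel, Isolde, and Maren with no forced order relative to Harald — 3.

3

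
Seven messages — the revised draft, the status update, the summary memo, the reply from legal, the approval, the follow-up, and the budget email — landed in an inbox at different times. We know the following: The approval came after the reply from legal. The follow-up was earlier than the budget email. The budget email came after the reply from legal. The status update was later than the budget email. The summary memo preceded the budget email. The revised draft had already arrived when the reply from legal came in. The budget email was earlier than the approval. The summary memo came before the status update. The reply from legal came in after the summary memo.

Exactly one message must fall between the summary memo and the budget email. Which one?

Tracing the constraints gives the summary memo → the reply from legal → the budget email, so the reply from legal sits after the summary memo and before the budget email.
No other message is forced both after the summary memo and before the budget email.

the reply from legal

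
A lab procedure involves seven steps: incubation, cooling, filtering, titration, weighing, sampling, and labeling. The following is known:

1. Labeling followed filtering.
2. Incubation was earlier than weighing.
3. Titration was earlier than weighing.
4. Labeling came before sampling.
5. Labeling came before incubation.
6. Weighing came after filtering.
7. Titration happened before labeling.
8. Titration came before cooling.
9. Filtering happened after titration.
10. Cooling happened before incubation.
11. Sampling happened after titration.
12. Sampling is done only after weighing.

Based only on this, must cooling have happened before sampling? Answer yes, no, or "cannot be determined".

Chain the constraints: cooling → incubation → weighing → sampling. Each link is directly stated, so cooling comes before sampling.

yes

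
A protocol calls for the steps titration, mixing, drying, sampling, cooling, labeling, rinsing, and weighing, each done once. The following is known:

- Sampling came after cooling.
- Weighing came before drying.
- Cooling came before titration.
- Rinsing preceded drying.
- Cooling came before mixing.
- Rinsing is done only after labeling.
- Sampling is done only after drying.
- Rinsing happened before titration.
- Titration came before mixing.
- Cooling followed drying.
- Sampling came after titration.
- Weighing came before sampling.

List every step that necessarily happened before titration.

Directly stated before titration: cooling and rinsing.
Drying reaches titration via drying → cooling → titration.
Labeling reaches titration via labeling → rinsing → titration.
Weighing reaches titration via weighing → drying → cooling → titration.

cooling, drying, labeling, rinsing, weighing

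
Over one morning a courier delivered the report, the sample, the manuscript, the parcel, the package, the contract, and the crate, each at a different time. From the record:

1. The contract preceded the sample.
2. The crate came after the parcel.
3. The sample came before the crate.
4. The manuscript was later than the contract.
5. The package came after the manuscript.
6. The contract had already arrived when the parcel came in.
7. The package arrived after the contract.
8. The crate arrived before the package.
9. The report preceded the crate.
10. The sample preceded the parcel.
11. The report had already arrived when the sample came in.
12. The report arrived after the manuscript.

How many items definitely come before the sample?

Directly stated before the sample: the contract and the report.
The manuscript reaches the sample via the manuscript → the report → the sample.
That's the contract, the manuscript, and the report — 3 in all.

3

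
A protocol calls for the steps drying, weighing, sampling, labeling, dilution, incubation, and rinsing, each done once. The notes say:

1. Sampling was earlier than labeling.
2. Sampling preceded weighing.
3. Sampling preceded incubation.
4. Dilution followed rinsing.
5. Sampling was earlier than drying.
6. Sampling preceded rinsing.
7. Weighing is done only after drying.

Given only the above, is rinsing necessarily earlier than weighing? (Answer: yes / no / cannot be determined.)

cannot be determined

No chain of stated constraints runs from rinsing to weighing, and none runs from weighing to rinsing either.
So the relative order of rinsing and weighing is not fixed by the given facts.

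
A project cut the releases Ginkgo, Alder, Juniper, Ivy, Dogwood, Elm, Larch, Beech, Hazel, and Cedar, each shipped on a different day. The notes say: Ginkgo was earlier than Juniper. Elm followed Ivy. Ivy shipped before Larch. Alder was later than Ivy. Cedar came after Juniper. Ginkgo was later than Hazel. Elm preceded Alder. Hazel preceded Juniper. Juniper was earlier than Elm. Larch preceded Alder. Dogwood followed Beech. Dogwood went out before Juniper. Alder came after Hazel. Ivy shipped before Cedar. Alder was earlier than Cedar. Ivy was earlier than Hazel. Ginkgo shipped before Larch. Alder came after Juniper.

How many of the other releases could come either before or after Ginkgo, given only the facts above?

Forced before Ginkgo: Hazel and Ivy; forced after Ginkgo: Alder, Cedar, Elm, Juniper, and Larch.
That leaves Beech and Dogwood with no forced order relative to Ginkgo — 2.

2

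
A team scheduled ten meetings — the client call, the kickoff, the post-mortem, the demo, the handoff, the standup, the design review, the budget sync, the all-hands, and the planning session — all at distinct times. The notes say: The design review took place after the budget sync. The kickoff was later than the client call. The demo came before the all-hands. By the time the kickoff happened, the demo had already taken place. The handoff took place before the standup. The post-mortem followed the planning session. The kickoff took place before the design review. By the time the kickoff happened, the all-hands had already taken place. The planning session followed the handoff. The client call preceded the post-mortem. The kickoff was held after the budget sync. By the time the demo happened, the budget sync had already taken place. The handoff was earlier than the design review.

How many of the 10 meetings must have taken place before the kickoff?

4

Directly stated before the kickoff: the all-hands, the budget sync, the client call, and the demo.
That's the all-hands, the budget sync, the client call, and the demo — 4 in all.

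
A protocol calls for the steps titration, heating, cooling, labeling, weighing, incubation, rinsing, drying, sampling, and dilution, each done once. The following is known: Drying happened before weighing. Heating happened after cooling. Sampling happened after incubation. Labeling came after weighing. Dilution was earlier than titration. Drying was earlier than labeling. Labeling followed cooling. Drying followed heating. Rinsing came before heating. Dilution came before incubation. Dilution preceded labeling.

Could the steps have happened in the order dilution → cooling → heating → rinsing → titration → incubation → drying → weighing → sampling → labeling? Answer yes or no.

no

The constraints require rinsing before heating, but in the proposed sequence heating appears ahead of rinsing. That one violation is enough.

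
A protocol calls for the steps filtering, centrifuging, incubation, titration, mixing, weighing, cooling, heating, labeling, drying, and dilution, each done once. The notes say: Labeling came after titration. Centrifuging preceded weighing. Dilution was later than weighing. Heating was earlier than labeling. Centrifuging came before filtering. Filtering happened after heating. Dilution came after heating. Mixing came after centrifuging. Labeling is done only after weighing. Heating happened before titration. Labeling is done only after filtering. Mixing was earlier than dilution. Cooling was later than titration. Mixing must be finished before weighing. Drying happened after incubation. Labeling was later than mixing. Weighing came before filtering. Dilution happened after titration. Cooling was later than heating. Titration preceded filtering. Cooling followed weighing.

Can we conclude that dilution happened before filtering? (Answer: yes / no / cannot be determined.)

cannot be determined

No chain of stated constraints runs from dilution to filtering, and none runs from filtering to dilution either.
So the relative order of dilution and filtering is not fixed by the given facts.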